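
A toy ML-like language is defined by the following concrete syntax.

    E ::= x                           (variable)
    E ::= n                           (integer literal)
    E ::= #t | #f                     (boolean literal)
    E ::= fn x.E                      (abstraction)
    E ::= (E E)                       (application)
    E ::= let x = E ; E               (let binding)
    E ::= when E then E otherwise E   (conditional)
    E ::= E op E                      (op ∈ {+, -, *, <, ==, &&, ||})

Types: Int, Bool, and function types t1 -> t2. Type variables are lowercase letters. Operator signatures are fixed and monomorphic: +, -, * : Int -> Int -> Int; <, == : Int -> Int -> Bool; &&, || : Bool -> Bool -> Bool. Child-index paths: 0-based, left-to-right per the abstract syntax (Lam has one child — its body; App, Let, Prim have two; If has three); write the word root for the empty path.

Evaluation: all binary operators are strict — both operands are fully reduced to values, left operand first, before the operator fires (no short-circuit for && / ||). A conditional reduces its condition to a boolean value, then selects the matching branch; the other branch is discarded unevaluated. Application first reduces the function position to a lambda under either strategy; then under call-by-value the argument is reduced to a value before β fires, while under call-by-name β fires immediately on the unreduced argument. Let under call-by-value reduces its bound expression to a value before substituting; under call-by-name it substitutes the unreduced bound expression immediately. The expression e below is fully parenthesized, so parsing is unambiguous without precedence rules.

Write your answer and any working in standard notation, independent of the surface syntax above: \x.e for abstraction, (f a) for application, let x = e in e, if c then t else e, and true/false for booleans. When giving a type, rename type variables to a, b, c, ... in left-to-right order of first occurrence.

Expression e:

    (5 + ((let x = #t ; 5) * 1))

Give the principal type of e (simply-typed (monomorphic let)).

Trace:
  unify Int ~ Int
let x : Bool
  unify Int ~ Int
  unify Int ~ Int
  unify Int ~ Int

Answer: Int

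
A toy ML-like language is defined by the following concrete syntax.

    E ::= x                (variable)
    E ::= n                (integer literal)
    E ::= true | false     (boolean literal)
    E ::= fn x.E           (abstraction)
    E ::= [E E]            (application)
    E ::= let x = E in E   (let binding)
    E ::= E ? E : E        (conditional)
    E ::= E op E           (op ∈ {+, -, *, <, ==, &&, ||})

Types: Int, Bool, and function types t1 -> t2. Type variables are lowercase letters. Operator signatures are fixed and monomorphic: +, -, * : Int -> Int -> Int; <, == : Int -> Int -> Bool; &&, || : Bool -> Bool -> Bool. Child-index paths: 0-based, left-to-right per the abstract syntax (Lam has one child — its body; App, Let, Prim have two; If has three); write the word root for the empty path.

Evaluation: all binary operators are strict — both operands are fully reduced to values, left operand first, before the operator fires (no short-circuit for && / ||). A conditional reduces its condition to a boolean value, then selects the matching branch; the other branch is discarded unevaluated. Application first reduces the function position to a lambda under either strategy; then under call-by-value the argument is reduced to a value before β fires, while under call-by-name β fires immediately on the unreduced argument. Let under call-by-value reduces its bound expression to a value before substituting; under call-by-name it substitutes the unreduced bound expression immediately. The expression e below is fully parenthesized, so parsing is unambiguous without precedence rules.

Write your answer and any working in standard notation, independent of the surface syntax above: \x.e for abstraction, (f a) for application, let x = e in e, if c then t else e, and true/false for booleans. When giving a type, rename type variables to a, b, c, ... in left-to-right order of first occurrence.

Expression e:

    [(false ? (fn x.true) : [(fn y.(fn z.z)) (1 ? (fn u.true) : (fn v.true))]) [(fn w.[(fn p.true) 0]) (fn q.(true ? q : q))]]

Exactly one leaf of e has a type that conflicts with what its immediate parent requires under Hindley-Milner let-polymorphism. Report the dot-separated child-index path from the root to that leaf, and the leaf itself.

Answer: 0.2.1.0 : 1

Trace:
  unify Bool ~ Bool
\x._ : a -> Bool
z : c
\z._ : c -> c
\y._ : b -> c -> c
  unify Int ~ Bool
  FAIL: mismatch Int ~ Bool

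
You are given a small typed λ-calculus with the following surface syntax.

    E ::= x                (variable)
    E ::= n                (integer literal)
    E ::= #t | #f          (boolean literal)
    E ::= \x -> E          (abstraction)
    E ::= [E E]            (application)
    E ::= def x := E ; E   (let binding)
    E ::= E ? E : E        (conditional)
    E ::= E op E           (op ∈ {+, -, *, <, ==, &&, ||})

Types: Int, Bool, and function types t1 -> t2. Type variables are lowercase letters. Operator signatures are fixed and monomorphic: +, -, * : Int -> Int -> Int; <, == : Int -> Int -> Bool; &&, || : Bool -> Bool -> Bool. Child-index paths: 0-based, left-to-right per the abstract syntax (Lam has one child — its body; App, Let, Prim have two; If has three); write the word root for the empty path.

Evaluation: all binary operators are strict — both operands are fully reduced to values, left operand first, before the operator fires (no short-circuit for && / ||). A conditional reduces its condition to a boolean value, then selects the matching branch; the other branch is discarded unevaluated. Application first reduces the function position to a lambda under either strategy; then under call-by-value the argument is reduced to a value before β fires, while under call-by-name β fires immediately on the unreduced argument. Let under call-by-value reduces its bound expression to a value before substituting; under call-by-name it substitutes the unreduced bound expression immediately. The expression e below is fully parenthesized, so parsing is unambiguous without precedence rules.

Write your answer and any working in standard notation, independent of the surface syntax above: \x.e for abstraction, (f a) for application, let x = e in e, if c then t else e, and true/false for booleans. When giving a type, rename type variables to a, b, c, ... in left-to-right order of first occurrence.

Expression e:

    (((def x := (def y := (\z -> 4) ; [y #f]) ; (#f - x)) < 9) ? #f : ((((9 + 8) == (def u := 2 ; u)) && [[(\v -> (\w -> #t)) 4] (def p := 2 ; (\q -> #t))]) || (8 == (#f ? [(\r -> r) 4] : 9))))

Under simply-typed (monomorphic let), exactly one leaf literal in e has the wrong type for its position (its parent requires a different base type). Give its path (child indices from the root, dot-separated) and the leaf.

Derivation:
\z._ : a -> Int
let y : a -> Int
y : a -> Int
  unify a -> Int ~ Bool -> b
  unify a ~ Bool
  unify Int ~ b
_ _ : Int
let x : Int
  unify Bool ~ Int
  FAIL: mismatch Bool ~ Int

Answer: 0.0.1.0 : false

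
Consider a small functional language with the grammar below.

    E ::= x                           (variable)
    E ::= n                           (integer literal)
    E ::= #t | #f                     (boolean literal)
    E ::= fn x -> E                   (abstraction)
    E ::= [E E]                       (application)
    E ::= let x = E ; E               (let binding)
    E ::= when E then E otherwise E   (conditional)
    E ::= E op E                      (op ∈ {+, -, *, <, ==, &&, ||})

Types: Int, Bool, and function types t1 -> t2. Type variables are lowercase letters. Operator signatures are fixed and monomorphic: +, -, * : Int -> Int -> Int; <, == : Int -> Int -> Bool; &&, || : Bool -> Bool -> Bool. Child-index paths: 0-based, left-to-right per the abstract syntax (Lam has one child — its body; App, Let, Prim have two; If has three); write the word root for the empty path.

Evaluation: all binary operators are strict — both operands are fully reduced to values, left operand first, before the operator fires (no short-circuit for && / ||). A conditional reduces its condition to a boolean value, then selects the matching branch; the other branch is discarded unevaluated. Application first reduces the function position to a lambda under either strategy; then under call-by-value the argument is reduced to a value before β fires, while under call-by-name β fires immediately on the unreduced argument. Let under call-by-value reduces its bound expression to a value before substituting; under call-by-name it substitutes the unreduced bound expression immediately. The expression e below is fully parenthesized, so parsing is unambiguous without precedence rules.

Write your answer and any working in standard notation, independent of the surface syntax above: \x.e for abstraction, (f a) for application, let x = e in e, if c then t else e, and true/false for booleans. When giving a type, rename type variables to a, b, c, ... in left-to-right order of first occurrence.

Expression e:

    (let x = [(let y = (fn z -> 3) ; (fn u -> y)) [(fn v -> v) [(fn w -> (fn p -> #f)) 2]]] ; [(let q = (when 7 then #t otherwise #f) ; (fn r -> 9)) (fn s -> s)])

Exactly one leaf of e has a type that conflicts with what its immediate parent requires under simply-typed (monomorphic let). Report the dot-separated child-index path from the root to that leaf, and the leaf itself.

Answer: 1.0.0.0 : 7

Derivation:
\z._ : a -> Int
let y : a -> Int
y : a -> Int
\u._ : b -> a -> Int
v : c
\v._ : c -> c
\p._ : e -> Bool
\w._ : d -> e -> Bool
  unify d -> e -> Bool ~ Int -> f
  unify d ~ Int
  unify e -> Bool ~ f
_ _ : e -> Bool
  unify c -> c ~ (e -> Bool) -> g
  unify c ~ e -> Bool
  unify e -> Bool ~ g
_ _ : e -> Bool
  unify b -> a -> Int ~ (e -> Bool) -> h
  unify b ~ e -> Bool
  unify a -> Int ~ h
_ _ : a -> Int
let x : a -> Int
  unify Int ~ Bool
  FAIL: mismatch Int ~ Bool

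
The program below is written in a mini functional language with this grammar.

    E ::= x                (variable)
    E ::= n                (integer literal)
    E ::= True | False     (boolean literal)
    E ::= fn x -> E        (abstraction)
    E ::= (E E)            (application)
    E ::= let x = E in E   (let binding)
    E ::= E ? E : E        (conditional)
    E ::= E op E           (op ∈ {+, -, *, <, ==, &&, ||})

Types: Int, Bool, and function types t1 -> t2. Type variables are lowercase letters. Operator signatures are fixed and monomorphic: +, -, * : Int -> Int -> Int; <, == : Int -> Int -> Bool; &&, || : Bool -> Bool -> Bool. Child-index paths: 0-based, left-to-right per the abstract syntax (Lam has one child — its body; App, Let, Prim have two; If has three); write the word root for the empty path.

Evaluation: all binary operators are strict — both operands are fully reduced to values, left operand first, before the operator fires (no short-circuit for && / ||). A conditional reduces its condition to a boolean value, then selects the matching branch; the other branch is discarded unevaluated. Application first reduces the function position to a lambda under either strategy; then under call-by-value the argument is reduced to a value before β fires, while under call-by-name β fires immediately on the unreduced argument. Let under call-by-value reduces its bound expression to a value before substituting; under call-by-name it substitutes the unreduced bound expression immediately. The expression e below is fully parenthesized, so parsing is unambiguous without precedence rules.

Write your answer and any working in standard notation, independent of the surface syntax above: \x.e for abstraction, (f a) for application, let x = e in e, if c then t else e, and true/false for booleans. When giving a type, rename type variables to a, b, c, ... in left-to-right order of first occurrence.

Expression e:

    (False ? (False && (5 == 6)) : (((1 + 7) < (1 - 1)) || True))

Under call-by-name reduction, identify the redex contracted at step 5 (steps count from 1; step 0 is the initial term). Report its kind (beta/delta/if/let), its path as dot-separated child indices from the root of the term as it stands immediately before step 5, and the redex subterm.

Answer: delta at root : (false || true)

Trace:
step 0: (if false then (false && (5 == 6)) else (((1 + 7) < (1 - 1)) || true))
step 1: [if@root] (((1 + 7) < (1 - 1)) || true)
step 2: [delta@0.0] ((8 < (1 - 1)) || true)
step 3: [delta@0.1] ((8 < 0) || true)
step 4: [delta@0] (false || true)
step 5: [delta@root] true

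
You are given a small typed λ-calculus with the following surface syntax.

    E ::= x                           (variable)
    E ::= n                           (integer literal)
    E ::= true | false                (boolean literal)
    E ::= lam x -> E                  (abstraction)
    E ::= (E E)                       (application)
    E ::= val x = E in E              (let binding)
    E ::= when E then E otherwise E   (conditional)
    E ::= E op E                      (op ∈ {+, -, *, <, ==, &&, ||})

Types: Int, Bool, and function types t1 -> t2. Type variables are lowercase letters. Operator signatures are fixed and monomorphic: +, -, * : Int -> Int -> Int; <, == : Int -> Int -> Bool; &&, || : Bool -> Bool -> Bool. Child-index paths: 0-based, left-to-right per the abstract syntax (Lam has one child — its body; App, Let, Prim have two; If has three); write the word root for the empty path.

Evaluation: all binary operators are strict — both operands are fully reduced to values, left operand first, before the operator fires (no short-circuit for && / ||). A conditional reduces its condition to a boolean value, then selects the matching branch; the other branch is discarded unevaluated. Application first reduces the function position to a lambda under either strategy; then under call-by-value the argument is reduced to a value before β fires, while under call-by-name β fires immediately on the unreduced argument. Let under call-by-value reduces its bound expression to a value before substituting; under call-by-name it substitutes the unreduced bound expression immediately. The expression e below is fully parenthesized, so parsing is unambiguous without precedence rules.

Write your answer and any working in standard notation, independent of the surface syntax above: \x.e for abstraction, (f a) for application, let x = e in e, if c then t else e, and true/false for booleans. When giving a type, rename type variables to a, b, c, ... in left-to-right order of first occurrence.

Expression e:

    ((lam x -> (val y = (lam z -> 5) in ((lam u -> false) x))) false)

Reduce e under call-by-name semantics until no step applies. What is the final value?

Working:
step 0: ((\x.(let y = (\z.5) in ((\u.false) x))) false)
step 1: [beta@root] (let y = (\z.5) in ((\u.false) false))
step 2: [let@root] ((\u.false) false)
step 3: [beta@root] false

Answer: false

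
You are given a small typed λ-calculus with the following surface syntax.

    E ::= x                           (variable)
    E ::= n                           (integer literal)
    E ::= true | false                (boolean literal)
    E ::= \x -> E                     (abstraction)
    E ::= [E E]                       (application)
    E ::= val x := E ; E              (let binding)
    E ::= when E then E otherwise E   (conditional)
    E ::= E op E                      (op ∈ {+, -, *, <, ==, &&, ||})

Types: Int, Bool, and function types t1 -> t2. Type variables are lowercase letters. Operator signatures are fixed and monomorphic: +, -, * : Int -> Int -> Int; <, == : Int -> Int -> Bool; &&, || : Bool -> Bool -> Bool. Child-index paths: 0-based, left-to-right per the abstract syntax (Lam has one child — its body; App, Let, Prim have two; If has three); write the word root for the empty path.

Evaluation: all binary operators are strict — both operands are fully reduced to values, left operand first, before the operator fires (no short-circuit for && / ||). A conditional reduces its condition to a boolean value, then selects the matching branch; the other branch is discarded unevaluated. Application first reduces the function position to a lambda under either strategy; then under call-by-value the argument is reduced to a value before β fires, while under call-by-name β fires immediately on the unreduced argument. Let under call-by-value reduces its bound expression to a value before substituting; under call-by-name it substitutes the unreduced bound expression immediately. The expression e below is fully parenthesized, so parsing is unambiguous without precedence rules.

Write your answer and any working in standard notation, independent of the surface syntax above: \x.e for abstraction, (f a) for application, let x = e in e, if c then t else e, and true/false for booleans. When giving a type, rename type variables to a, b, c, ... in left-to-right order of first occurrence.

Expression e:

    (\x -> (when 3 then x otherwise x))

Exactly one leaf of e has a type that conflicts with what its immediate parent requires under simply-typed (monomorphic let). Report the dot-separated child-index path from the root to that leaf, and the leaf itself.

Answer: 0.0 : 3

Derivation:
  unify Int ~ Bool
  FAIL: mismatch Int ~ Bool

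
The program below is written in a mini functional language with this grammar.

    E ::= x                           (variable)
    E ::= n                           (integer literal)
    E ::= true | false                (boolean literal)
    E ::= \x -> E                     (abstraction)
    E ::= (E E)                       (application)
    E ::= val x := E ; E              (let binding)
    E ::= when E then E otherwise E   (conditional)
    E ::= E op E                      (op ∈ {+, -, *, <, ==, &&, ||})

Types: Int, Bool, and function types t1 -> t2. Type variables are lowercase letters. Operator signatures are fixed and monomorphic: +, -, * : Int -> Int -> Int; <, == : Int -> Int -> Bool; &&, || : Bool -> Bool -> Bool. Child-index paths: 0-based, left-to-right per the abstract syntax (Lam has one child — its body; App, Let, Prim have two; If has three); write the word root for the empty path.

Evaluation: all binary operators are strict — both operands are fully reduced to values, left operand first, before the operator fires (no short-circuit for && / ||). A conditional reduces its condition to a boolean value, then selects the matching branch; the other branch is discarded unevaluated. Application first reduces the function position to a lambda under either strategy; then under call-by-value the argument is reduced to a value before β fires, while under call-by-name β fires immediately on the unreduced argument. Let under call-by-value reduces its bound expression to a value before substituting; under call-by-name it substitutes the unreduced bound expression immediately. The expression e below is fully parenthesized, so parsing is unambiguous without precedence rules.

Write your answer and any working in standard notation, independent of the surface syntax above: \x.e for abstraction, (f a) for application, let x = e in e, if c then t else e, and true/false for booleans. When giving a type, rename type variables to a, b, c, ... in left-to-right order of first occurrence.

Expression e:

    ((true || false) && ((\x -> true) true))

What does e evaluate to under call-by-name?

Answer: true

Working:
step 0: ((true || false) && ((\x.true) true))
step 1: [delta@0] (true && ((\x.true) true))
step 2: [beta@1] (true && true)
step 3: [delta@root] true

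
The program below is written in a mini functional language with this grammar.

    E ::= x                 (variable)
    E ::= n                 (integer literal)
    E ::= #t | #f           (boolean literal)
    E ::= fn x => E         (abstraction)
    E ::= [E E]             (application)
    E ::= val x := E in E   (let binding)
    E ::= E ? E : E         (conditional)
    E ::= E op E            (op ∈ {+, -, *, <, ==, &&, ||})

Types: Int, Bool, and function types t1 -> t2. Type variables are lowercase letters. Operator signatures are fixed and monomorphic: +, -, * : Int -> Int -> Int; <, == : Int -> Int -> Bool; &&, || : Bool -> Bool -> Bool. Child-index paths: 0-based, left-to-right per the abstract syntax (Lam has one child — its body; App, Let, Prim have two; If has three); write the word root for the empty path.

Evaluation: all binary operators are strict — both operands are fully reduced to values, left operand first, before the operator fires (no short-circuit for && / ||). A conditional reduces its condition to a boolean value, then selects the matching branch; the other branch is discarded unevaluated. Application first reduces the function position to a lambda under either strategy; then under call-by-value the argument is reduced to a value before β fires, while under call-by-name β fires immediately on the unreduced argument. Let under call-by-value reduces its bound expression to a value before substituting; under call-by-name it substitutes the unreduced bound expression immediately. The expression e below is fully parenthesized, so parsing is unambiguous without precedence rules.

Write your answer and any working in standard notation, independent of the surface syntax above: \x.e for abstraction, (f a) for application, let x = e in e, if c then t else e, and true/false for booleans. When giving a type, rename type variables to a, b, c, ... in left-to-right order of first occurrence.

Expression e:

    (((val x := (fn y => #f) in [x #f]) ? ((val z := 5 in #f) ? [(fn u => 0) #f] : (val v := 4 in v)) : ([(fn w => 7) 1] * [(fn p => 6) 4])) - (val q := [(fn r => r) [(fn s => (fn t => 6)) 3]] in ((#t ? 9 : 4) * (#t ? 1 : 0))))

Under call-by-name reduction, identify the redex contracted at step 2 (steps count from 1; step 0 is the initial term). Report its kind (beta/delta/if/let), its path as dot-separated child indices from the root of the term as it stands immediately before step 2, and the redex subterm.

Answer: beta at 0.0 : ((\y.false) false)

Derivation:
step 0: ((if (let x = (\y.false) in (x false)) then (if (let z = 5 in false) then ((\u.0) false) else (let v = 4 in v)) else (((\w.7) 1) * ((\p.6) 4))) - (let q = ((\r.r) ((\s.(\t.6)) 3)) in ((if true then 9 else 4) * (if true then 1 else 0))))
step 1: [let@0.0] ((if ((\y.false) false) then (if (let z = 5 in false) then ((\u.0) false) else (let v = 4 in v)) else (((\w.7) 1) * ((\p.6) 4))) - (let q = ((\r.r) ((\s.(\t.6)) 3)) in ((if true then 9 else 4) * (if true then 1 else 0))))
step 2: [beta@0.0] ((if false then (if (let z = 5 in false) then ((\u.0) false) else (let v = 4 in v)) else (((\w.7) 1) * ((\p.6) 4))) - (let q = ((\r.r) ((\s.(\t.6)) 3)) in ((if true then 9 else 4) * (if true then 1 else 0))))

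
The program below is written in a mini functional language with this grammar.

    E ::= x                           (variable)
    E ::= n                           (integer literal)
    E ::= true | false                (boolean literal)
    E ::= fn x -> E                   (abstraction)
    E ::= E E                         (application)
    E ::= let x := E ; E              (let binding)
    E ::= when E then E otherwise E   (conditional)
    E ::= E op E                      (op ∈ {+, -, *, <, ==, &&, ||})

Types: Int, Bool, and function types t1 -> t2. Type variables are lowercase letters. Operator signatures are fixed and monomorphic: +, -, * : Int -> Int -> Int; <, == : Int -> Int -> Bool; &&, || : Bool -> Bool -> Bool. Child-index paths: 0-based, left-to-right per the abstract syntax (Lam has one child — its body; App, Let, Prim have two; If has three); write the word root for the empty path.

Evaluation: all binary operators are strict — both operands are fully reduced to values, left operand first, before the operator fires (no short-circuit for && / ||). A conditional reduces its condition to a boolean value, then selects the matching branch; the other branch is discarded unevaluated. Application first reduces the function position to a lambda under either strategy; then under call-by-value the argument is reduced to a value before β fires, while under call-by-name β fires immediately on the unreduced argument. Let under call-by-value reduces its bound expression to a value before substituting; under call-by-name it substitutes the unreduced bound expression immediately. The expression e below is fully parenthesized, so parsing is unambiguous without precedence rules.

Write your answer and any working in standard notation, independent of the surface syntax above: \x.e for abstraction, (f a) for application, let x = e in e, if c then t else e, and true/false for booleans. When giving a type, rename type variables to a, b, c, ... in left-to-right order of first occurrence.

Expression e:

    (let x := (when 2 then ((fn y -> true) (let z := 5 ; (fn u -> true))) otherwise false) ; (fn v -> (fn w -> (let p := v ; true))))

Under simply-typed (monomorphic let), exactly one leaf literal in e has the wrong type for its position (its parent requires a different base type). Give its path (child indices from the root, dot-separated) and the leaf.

Answer: 0.0 : 2

Derivation:
  unify Int ~ Bool
  FAIL: mismatch Int ~ Bool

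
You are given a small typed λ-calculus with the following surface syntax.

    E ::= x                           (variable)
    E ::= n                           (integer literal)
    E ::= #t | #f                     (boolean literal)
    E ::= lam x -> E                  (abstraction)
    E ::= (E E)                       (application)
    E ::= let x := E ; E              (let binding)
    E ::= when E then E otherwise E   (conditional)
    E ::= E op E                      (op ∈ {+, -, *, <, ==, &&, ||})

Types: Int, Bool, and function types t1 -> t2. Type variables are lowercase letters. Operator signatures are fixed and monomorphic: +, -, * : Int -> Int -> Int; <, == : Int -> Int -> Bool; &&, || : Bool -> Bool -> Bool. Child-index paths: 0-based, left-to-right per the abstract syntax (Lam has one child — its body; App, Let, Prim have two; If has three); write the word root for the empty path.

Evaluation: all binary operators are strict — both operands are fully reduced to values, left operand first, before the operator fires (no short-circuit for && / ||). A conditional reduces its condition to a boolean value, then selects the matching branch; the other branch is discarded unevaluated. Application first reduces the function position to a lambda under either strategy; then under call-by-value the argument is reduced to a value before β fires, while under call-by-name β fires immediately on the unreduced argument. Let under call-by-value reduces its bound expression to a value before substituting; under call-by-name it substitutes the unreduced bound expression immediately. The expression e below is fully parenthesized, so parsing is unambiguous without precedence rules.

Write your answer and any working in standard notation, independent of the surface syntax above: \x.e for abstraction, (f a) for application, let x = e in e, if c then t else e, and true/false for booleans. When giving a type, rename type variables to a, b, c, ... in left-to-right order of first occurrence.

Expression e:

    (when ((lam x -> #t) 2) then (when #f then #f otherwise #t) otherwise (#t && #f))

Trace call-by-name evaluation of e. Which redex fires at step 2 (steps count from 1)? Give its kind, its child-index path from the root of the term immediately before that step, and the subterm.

Answer: if at root : (if true then (if false then false else true) else (true && false))

Working:
step 0: (if ((\x.true) 2) then (if false then false else true) else (true && false))
step 1: [beta@0] (if true then (if false then false else true) else (true && false))
step 2: [if@root] (if false then false else true)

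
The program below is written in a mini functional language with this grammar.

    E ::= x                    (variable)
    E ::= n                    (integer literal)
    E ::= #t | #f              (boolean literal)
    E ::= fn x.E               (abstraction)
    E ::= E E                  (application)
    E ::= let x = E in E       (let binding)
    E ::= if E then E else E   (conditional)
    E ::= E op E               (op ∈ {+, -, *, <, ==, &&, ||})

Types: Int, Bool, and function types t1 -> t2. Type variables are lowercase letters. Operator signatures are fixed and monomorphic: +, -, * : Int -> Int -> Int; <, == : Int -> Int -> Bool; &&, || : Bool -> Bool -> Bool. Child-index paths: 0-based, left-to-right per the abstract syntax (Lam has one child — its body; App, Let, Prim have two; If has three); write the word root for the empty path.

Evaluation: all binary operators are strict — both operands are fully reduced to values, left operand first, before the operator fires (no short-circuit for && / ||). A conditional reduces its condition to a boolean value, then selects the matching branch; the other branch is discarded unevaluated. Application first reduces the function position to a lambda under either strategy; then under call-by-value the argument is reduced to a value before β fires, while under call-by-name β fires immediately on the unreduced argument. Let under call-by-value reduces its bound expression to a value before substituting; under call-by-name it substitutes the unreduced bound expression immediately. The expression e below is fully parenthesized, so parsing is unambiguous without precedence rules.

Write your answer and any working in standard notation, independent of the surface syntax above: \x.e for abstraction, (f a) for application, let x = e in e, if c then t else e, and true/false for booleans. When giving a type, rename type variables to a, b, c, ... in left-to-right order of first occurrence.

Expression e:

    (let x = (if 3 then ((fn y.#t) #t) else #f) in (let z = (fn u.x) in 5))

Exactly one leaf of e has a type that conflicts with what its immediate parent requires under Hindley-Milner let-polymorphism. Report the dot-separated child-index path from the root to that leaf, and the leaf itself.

Working:
  unify Int ~ Bool
  FAIL: mismatch Int ~ Bool

Answer: 0.0 : 3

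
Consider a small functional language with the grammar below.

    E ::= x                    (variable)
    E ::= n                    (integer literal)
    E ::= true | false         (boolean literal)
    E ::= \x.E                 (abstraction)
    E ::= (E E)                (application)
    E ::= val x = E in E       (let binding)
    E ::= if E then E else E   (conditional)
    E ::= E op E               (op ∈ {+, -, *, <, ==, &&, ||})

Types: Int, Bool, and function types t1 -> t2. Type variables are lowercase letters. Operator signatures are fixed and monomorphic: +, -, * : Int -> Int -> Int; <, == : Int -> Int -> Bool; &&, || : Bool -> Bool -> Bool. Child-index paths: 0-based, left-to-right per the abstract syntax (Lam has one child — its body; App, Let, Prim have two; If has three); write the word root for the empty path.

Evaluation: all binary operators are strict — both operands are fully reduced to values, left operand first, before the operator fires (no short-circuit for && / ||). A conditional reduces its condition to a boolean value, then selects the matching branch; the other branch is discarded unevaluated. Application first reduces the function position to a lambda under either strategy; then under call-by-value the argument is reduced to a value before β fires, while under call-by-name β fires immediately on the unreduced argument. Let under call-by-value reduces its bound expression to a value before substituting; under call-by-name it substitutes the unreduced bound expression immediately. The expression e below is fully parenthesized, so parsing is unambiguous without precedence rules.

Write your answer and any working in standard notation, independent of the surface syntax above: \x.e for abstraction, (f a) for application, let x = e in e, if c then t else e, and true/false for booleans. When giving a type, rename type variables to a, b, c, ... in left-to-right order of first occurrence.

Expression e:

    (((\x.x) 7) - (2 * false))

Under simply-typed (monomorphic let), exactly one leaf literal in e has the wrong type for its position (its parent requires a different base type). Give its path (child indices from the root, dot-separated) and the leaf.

Trace:
x : a
\x._ : a -> a
  unify a -> a ~ Int -> b
  unify a ~ Int
  unify Int ~ b
_ _ : Int
  unify Int ~ Int
  unify Int ~ Int
  unify Bool ~ Int
  FAIL: mismatch Bool ~ Int

Answer: 1.1 : false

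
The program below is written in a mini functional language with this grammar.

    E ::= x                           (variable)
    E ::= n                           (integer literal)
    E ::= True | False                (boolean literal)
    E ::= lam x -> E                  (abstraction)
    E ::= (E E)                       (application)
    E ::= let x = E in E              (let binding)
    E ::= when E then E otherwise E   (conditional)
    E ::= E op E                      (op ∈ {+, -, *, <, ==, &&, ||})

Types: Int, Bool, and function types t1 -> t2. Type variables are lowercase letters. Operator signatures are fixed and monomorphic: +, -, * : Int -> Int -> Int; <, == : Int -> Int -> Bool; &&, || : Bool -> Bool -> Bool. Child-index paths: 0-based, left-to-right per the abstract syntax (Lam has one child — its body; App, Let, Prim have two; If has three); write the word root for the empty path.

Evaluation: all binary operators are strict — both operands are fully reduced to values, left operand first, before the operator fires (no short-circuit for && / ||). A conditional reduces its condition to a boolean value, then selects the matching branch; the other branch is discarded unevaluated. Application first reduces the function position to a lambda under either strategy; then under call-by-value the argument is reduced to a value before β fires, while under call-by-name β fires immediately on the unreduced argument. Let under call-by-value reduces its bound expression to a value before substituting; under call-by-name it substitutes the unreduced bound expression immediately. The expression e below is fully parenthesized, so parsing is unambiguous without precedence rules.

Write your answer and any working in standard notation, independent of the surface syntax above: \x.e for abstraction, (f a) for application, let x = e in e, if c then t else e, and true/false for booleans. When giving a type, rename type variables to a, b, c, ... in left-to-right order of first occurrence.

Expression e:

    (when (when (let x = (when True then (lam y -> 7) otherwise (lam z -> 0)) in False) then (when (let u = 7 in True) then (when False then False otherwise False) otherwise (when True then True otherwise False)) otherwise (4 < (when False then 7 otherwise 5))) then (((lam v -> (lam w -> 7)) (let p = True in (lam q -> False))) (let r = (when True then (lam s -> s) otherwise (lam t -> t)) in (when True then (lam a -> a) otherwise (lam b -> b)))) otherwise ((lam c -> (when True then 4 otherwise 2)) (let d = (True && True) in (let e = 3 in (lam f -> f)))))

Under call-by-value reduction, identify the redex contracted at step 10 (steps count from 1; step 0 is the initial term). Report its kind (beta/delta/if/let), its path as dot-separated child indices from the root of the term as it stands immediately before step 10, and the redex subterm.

Derivation:
step 0: (if (if (let x = (if true then (\y.7) else (\z.0)) in false) then (if (let u = 7 in true) then (if false then false else false) else (if true then true else false)) else (4 < (if false then 7 else 5))) then (((\v.(\w.7)) (let p = true in (\q.false))) (let r = (if true then (\s.s) else (\t.t)) in (if true then (\a.a) else (\b.b)))) else ((\c.(if true then 4 else 2)) (let d = (true && true) in (let e = 3 in (\f.f)))))
step 1: [if@0.0.0] (if (if (let x = (\y.7) in false) then (if (let u = 7 in true) then (if false then false else false) else (if true then true else false)) else (4 < (if false then 7 else 5))) then (((\v.(\w.7)) (let p = true in (\q.false))) (let r = (if true then (\s.s) else (\t.t)) in (if true then (\a.a) else (\b.b)))) else ((\c.(if true then 4 else 2)) (let d = (true && true) in (let e = 3 in (\f.f)))))
step 2: [let@0.0] (if (if false then (if (let u = 7 in true) then (if false then false else false) else (if true then true else false)) else (4 < (if false then 7 else 5))) then (((\v.(\w.7)) (let p = true in (\q.false))) (let r = (if true then (\s.s) else (\t.t)) in (if true then (\a.a) else (\b.b)))) else ((\c.(if true then 4 else 2)) (let d = (true && true) in (let e = 3 in (\f.f)))))
step 3: [if@0] (if (4 < (if false then 7 else 5)) then (((\v.(\w.7)) (let p = true in (\q.false))) (let r = (if true then (\s.s) else (\t.t)) in (if true then (\a.a) else (\b.b)))) else ((\c.(if true then 4 else 2)) (let d = (true && true) in (let e = 3 in (\f.f)))))
step 4: [if@0.1] (if (4 < 5) then (((\v.(\w.7)) (let p = true in (\q.false))) (let r = (if true then (\s.s) else (\t.t)) in (if true then (\a.a) else (\b.b)))) else ((\c.(if true then 4 else 2)) (let d = (true && true) in (let e = 3 in (\f.f)))))
step 5: [delta@0] (if true then (((\v.(\w.7)) (let p = true in (\q.false))) (let r = (if true then (\s.s) else (\t.t)) in (if true then (\a.a) else (\b.b)))) else ((\c.(if true then 4 else 2)) (let d = (true && true) in (let e = 3 in (\f.f)))))
step 6: [if@root] (((\v.(\w.7)) (let p = true in (\q.false))) (let r = (if true then (\s.s) else (\t.t)) in (if true then (\a.a) else (\b.b))))
step 7: [let@0.1] (((\v.(\w.7)) (\q.false)) (let r = (if true then (\s.s) else (\t.t)) in (if true then (\a.a) else (\b.b))))
step 8: [beta@0] ((\w.7) (let r = (if true then (\s.s) else (\t.t)) in (if true then (\a.a) else (\b.b))))
step 9: [if@1.0] ((\w.7) (let r = (\s.s) in (if true then (\a.a) else (\b.b))))
step 10: [let@1] ((\w.7) (if true then (\a.a) else (\b.b)))

Answer: let at 1 : (let r = (\s.s) in (if true then (\a.a) else (\b.b)))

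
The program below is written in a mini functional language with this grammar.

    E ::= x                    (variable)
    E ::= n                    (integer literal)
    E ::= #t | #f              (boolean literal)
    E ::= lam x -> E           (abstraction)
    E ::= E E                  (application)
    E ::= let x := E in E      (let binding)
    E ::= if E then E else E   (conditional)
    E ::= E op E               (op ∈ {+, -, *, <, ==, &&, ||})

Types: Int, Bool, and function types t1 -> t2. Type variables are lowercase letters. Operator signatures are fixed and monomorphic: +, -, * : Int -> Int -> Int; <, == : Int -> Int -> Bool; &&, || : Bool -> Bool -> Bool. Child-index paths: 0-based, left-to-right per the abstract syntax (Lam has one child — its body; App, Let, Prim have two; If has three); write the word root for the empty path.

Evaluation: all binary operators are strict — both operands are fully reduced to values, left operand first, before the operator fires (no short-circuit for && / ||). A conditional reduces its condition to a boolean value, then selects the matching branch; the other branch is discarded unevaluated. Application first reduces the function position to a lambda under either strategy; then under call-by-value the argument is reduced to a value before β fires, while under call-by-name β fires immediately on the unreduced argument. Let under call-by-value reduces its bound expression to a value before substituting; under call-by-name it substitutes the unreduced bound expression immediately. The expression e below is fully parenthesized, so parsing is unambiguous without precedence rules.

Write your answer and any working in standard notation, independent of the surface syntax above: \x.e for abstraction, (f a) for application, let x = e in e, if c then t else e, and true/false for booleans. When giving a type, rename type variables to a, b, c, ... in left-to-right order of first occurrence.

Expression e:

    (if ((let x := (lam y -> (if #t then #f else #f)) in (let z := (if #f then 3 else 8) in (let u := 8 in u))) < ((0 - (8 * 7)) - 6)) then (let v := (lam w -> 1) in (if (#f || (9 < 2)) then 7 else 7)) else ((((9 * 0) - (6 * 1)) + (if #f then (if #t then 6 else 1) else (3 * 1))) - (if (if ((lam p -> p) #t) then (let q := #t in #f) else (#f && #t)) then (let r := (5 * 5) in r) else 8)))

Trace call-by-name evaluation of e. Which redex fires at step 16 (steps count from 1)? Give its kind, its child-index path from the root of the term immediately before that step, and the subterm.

Working:
step 0: (if ((let x = (\y.(if true then false else false)) in (let z = (if false then 3 else 8) in (let u = 8 in u))) < ((0 - (8 * 7)) - 6)) then (let v = (\w.1) in (if (false || (9 < 2)) then 7 else 7)) else ((((9 * 0) - (6 * 1)) + (if false then (if true then 6 else 1) else (3 * 1))) - (if (if ((\p.p) true) then (let q = true in false) else (false && true)) then (let r = (5 * 5) in r) else 8)))
step 1: [let@0.0] (if ((let z = (if false then 3 else 8) in (let u = 8 in u)) < ((0 - (8 * 7)) - 6)) then (let v = (\w.1) in (if (false || (9 < 2)) then 7 else 7)) else ((((9 * 0) - (6 * 1)) + (if false then (if true then 6 else 1) else (3 * 1))) - (if (if ((\p.p) true) then (let q = true in false) else (false && true)) then (let r = (5 * 5) in r) else 8)))
step 2: [let@0.0] (if ((let u = 8 in u) < ((0 - (8 * 7)) - 6)) then (let v = (\w.1) in (if (false || (9 < 2)) then 7 else 7)) else ((((9 * 0) - (6 * 1)) + (if false then (if true then 6 else 1) else (3 * 1))) - (if (if ((\p.p) true) then (let q = true in false) else (false && true)) then (let r = (5 * 5) in r) else 8)))
step 3: [let@0.0] (if (8 < ((0 - (8 * 7)) - 6)) then (let v = (\w.1) in (if (false || (9 < 2)) then 7 else 7)) else ((((9 * 0) - (6 * 1)) + (if false then (if true then 6 else 1) else (3 * 1))) - (if (if ((\p.p) true) then (let q = true in false) else (false && true)) then (let r = (5 * 5) in r) else 8)))
step 4: [delta@0.1.0.1] (if (8 < ((0 - 56) - 6)) then (let v = (\w.1) in (if (false || (9 < 2)) then 7 else 7)) else ((((9 * 0) - (6 * 1)) + (if false then (if true then 6 else 1) else (3 * 1))) - (if (if ((\p.p) true) then (let q = true in false) else (false && true)) then (let r = (5 * 5) in r) else 8)))
step 5: [delta@0.1.0] (if (8 < (-56 - 6)) then (let v = (\w.1) in (if (false || (9 < 2)) then 7 else 7)) else ((((9 * 0) - (6 * 1)) + (if false then (if true then 6 else 1) else (3 * 1))) - (if (if ((\p.p) true) then (let q = true in false) else (false && true)) then (let r = (5 * 5) in r) else 8)))
step 6: [delta@0.1] (if (8 < -62) then (let v = (\w.1) in (if (false || (9 < 2)) then 7 else 7)) else ((((9 * 0) - (6 * 1)) + (if false then (if true then 6 else 1) else (3 * 1))) - (if (if ((\p.p) true) then (let q = true in false) else (false && true)) then (let r = (5 * 5) in r) else 8)))
step 7: [delta@0] (if false then (let v = (\w.1) in (if (false || (9 < 2)) then 7 else 7)) else ((((9 * 0) - (6 * 1)) + (if false then (if true then 6 else 1) else (3 * 1))) - (if (if ((\p.p) true) then (let q = true in false) else (false && true)) then (let r = (5 * 5) in r) else 8)))
step 8: [if@root] ((((9 * 0) - (6 * 1)) + (if false then (if true then 6 else 1) else (3 * 1))) - (if (if ((\p.p) true) then (let q = true in false) else (false && true)) then (let r = (5 * 5) in r) else 8))
step 9: [delta@0.0.0] (((0 - (6 * 1)) + (if false then (if true then 6 else 1) else (3 * 1))) - (if (if ((\p.p) true) then (let q = true in false) else (false && true)) then (let r = (5 * 5) in r) else 8))
step 10: [delta@0.0.1] (((0 - 6) + (if false then (if true then 6 else 1) else (3 * 1))) - (if (if ((\p.p) true) then (let q = true in false) else (false && true)) then (let r = (5 * 5) in r) else 8))
step 11: [delta@0.0] ((-6 + (if false then (if true then 6 else 1) else (3 * 1))) - (if (if ((\p.p) true) then (let q = true in false) else (false && true)) then (let r = (5 * 5) in r) else 8))
step 12: [if@0.1] ((-6 + (3 * 1)) - (if (if ((\p.p) true) then (let q = true in false) else (false && true)) then (let r = (5 * 5) in r) else 8))
step 13: [delta@0.1] ((-6 + 3) - (if (if ((\p.p) true) then (let q = true in false) else (false && true)) then (let r = (5 * 5) in r) else 8))
step 14: [delta@0] (-3 - (if (if ((\p.p) true) then (let q = true in false) else (false && true)) then (let r = (5 * 5) in r) else 8))
step 15: [beta@1.0.0] (-3 - (if (if true then (let q = true in false) else (false && true)) then (let r = (5 * 5) in r) else 8))
step 16: [if@1.0] (-3 - (if (let q = true in false) then (let r = (5 * 5) in r) else 8))

Answer: if at 1.0 : (if true then (let q = true in false) else (false && true))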